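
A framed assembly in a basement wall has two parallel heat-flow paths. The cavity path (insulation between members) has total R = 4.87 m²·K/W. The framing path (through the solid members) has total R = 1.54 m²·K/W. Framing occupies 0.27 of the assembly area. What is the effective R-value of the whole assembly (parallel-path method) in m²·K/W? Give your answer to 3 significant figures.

U_eff = 0.73/4.87 + 0.27/1.54 = 0.1499 + 0.1753 = 0.3252
R_eff = 1/U_eff = 3.075 m²·K/W

3.07 m²·K/W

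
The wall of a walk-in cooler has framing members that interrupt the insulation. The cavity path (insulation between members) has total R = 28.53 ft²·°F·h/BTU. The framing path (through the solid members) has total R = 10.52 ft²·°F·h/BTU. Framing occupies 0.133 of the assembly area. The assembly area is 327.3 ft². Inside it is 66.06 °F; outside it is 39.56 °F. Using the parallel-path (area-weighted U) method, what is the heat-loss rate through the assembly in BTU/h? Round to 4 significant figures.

373.2 BTU/h

U_eff = 0.867/28.53 + 0.133/10.52 = 0.030389 + 0.012643 = 0.043032
R_eff = 1/U_eff = 23.239 ft²·°F·h/BTU
Q = 327.3 × (66.06 − 39.56) / 23.239 = 373.23 BTU/h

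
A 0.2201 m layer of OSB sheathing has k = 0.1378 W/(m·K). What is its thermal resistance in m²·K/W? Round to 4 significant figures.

1.597 m²·K/W

R = L/k = 0.2201/0.1378 = 1.5972 m²·K/W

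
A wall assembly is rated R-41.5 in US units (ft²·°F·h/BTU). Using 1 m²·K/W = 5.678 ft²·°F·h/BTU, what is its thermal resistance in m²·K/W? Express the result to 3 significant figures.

R_SI = 41.5/5.678 = 7.309

7.31 m²·K/W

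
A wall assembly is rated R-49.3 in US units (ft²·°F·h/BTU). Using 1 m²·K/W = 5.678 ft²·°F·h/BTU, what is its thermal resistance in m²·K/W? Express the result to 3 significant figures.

8.68 m²·K/W

R_SI = 49.3/5.678 = 8.683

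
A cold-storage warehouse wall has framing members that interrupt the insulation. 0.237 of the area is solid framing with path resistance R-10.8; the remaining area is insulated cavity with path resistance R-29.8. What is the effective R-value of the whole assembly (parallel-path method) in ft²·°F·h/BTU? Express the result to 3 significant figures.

21.0 ft²·°F·h/BTU

U_eff = 0.763/29.8 + 0.237/10.8 = 0.0256 + 0.02194 = 0.04755
R_eff = 1/U_eff = 21.03 ft²·°F·h/BTU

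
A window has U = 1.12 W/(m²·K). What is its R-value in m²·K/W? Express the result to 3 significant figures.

0.893 m²·K/W

R = 1/U = 1/1.12 = 0.8929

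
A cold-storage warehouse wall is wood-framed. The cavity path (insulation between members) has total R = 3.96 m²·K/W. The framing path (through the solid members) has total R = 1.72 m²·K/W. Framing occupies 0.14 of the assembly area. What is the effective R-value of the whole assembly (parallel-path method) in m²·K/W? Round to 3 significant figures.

U_eff = 0.86/3.96 + 0.14/1.72 = 0.2172 + 0.0814 = 0.2986
R_eff = 1/U_eff = 3.349 m²·K/W

3.35 m²·K/W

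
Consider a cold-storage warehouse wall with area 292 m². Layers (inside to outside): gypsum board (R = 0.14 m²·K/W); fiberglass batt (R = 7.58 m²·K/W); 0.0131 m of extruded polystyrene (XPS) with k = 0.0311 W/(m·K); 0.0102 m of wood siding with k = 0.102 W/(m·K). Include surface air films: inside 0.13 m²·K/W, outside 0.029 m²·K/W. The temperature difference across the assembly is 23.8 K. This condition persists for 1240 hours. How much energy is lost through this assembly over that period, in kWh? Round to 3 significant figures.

1030 kWh

0.0131/0.0311 = 0.4212
0.0102/0.102 = 0.1
R_total = 0.13 + 0.14 + 7.58 + 0.4212 + 0.1 + 0.029 = 8.4 m²·K/W
Q = 292 × 23.8 / 8.4 = 827.3 W
E = 827.3 W × 1240 h / 1000 = 1026 kWh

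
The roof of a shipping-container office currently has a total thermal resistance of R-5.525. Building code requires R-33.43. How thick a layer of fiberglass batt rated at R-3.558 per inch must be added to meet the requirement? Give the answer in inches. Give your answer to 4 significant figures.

ΔR = 33.43 − 5.525 = 27.905 ft²·°F·h/BTU
L = ΔR / (R/in) = 27.905/3.558 = 7.8429 in

7.843 in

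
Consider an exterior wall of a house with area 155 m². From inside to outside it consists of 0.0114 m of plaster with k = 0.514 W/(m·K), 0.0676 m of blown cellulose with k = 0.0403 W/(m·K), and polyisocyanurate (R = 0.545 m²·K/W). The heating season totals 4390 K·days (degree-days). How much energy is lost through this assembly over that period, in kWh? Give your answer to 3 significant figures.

0.0114/0.514 = 0.02218
0.0676/0.0403 = 1.677
R_total = 0.02218 + 1.677 + 0.545 = 2.245 m²·K/W
E = A × HDD × 24 / R / 1000 = 155 × 4390 × 24 / 2.245 / 1000 = 7276 kWh

7280 kWh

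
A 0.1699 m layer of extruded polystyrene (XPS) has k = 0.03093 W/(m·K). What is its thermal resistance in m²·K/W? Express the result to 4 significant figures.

5.493 m²·K/W

R = L/k = 0.1699/0.03093 = 5.493 m²·K/W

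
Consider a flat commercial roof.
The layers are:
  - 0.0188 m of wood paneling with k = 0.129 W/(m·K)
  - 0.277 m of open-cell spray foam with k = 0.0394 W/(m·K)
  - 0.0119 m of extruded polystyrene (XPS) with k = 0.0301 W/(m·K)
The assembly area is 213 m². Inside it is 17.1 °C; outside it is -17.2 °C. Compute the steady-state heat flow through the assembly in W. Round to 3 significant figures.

0.0188/0.129 = 0.1457
0.277/0.0394 = 7.03
0.0119/0.0301 = 0.3953
R_total = 0.1457 + 7.03 + 0.3953 = 7.572 m²·K/W
Q = A·ΔT/R = 213 × (17.1 − (-17.2)) / 7.572 = 964.9 W

965 W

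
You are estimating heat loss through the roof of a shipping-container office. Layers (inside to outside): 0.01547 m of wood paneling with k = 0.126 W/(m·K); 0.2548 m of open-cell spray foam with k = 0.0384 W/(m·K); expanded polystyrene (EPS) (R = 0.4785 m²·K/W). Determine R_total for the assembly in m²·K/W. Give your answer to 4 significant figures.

7.237 m²·K/W

0.01547/0.126 = 0.12278
0.2548/0.0384 = 6.6354
R_total = 0.12278 + 6.6354 + 0.4785 = 7.2367 m²·K/W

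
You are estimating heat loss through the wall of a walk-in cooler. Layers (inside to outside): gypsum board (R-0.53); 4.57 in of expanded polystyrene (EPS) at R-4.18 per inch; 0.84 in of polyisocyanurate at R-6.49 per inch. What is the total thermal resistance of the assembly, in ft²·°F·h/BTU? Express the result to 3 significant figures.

4.57 × 4.18 = 19.1
0.84 × 6.49 = 5.452
R_total = 0.53 + 19.1 + 5.452 = 25.08 ft²·°F·h/BTU

25.1 ft²·°F·h/BTU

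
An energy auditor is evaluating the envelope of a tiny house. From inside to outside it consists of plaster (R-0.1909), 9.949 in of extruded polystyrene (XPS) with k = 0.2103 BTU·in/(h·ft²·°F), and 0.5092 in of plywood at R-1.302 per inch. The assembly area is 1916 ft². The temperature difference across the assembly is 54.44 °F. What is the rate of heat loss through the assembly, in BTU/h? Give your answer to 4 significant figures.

9.949/0.2103 = 47.309
0.5092 × 1.302 = 0.66298
R_total = 0.1909 + 47.309 + 0.66298 = 48.162 ft²·°F·h/BTU
Q = A·ΔT/R = 1916 × 54.44 / 48.162 = 2165.7 BTU/h

2166 BTU/h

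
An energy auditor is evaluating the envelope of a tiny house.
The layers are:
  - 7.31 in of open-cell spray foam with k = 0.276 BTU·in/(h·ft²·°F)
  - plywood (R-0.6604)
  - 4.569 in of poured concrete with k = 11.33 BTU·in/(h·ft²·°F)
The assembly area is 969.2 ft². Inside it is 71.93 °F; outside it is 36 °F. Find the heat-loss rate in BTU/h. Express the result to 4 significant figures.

1264 BTU/h

7.31/0.276 = 26.486
4.569/11.33 = 0.40327
R_total = 26.486 + 0.6604 + 0.40327 = 27.549 ft²·°F·h/BTU
Q = A·ΔT/R = 969.2 × (71.93 − 36) / 27.549 = 1264 BTU/h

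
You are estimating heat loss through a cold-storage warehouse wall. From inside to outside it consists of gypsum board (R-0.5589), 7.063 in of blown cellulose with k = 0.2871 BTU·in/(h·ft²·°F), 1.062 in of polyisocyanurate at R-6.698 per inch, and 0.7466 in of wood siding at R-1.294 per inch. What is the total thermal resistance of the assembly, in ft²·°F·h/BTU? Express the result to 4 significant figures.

33.24 ft²·°F·h/BTU

7.063/0.2871 = 24.601
1.062 × 6.698 = 7.1133
0.7466 × 1.294 = 0.9661
R_total = 0.5589 + 24.601 + 7.1133 + 0.9661 = 33.239 ft²·°F·h/BTU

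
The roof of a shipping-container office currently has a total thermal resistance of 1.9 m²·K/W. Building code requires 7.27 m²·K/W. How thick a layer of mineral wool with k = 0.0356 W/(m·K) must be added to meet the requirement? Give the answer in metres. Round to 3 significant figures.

0.191 m

ΔR = 7.27 − 1.9 = 5.37 m²·K/W
L = ΔR × k = 5.37 × 0.0356 = 0.1912 m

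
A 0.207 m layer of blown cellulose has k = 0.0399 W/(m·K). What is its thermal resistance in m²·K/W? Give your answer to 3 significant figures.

R = L/k = 0.207/0.0399 = 5.188 m²·K/W

5.19 m²·K/W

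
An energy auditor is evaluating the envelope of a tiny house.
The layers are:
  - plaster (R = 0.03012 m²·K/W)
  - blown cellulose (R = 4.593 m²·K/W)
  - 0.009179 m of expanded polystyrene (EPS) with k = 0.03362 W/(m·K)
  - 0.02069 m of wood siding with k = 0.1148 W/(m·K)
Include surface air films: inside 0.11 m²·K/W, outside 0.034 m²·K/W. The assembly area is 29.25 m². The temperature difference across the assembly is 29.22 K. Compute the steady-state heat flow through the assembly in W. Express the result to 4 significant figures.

0.009179/0.03362 = 0.27302
0.02069/0.1148 = 0.18023
R_total = 0.11 + 0.03012 + 4.593 + 0.27302 + 0.18023 + 0.034 = 5.2204 m²·K/W
Q = A·ΔT/R = 29.25 × 29.22 / 5.2204 = 163.72 W

163.7 W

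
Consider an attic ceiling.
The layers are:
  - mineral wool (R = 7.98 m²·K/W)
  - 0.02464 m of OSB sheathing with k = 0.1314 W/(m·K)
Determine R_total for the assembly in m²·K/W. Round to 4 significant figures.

8.168 m²·K/W

0.02464/0.1314 = 0.18752
R_total = 7.98 + 0.18752 = 8.1675 m²·K/W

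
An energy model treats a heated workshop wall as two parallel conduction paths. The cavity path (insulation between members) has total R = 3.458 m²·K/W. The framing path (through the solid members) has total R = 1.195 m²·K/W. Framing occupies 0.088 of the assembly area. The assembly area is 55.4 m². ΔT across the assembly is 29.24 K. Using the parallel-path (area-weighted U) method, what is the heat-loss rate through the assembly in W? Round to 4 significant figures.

U_eff = 0.912/3.458 + 0.088/1.195 = 0.26374 + 0.07364 = 0.33738
R_eff = 1/U_eff = 2.964 m²·K/W
Q = 55.4 × 29.24 / 2.964 = 546.51 W

546.5 W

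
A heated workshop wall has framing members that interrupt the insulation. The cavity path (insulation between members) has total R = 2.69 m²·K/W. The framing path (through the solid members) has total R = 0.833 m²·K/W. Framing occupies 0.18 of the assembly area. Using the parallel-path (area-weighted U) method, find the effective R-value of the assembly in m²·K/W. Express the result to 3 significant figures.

1.92 m²·K/W

U_eff = 0.82/2.69 + 0.18/0.833 = 0.3048 + 0.2161 = 0.5209
R_eff = 1/U_eff = 1.92 m²·K/W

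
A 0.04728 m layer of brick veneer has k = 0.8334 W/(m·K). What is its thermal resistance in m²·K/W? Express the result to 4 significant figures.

R = L/k = 0.04728/0.8334 = 0.056731 m²·K/W

0.05673 m²·K/W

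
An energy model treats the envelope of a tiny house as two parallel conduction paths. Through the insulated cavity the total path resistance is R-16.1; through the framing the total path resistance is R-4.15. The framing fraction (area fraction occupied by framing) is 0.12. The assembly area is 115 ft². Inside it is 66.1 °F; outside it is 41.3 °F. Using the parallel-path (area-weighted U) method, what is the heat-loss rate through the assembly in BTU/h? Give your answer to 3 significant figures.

238 BTU/h

U_eff = 0.88/16.1 + 0.12/4.15 = 0.05466 + 0.02892 = 0.08357
R_eff = 1/U_eff = 11.97 ft²·°F·h/BTU
Q = 115 × (66.1 − 41.3) / 11.97 = 238.4 BTU/h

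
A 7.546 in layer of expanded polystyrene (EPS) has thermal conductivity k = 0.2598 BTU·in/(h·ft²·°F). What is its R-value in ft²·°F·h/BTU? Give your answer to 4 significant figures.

R = L/k = 7.546/0.2598 = 29.045 ft²·°F·h/BTU

29.05 ft²·°F·h/BTU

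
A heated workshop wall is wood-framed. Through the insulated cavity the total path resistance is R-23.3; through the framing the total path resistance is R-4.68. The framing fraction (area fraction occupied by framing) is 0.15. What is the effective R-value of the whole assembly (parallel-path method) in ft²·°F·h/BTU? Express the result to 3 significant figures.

14.6 ft²·°F·h/BTU

U_eff = 0.85/23.3 + 0.15/4.68 = 0.03648 + 0.03205 = 0.06853
R_eff = 1/U_eff = 14.59 ft²·°F·h/BTU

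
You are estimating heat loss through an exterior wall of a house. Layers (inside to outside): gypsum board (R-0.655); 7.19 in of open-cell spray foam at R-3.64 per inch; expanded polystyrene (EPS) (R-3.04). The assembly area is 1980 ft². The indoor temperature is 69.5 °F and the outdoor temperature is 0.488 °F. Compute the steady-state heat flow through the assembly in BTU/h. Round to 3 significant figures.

7.19 × 3.64 = 26.17
R_total = 0.655 + 26.17 + 3.04 = 29.87 ft²·°F·h/BTU
Q = A·ΔT/R = 1980 × (69.5 − 0.488) / 29.87 = 4575 BTU/h

4580 BTU/h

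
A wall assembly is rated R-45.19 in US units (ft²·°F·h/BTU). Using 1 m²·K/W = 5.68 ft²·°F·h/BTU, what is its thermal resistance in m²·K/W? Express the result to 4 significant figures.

7.956 m²·K/W

R_SI = 45.19/5.68 = 7.956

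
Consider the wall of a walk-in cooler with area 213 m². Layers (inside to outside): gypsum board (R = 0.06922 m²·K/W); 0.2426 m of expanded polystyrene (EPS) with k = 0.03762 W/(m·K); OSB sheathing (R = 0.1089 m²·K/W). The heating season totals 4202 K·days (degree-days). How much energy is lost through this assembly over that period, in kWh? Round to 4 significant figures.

3241 kWh

0.2426/0.03762 = 6.4487
R_total = 0.06922 + 6.4487 + 0.1089 = 6.6268 m²·K/W
E = A × HDD × 24 / R / 1000 = 213 × 4202 × 24 / 6.6268 / 1000 = 3241.5 kWh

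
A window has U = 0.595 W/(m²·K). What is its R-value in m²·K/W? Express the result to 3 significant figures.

1.68 m²·K/W

R = 1/U = 1/0.595 = 1.681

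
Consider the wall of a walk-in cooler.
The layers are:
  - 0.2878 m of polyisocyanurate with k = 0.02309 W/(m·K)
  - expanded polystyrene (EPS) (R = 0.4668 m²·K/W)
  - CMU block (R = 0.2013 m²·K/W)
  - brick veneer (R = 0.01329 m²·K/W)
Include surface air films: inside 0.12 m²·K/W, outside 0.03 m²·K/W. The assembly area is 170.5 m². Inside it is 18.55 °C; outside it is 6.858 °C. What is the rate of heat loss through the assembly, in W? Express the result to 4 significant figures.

0.2878/0.02309 = 12.464
R_total = 0.12 + 12.464 + 0.4668 + 0.2013 + 0.01329 + 0.03 = 13.296 m²·K/W
Q = A·ΔT/R = 170.5 × (18.55 − 6.858) / 13.296 = 149.94 W

149.9 W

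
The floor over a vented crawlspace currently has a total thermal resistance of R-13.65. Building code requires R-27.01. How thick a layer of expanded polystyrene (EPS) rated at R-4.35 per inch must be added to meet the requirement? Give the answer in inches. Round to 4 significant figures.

3.071 in

ΔR = 27.01 − 13.65 = 13.36 ft²·°F·h/BTU
L = ΔR / (R/in) = 13.36/4.35 = 3.0713 in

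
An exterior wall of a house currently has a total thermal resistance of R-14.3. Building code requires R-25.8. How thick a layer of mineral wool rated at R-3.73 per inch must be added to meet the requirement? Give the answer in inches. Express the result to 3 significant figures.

ΔR = 25.8 − 14.3 = 11.5 ft²·°F·h/BTU
L = ΔR / (R/in) = 11.5/3.73 = 3.083 in

3.08 in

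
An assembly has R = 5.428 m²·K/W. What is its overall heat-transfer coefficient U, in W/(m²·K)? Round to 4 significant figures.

U = 1/R = 1/5.428 = 0.18423

0.1842 W/(m²·K)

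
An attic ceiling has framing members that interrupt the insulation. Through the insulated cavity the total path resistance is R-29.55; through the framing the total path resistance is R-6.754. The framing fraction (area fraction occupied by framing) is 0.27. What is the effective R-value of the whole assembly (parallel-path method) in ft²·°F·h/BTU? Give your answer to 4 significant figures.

15.46 ft²·°F·h/BTU

U_eff = 0.73/29.55 + 0.27/6.754 = 0.024704 + 0.039976 = 0.06468
R_eff = 1/U_eff = 15.461 ft²·°F·h/BTU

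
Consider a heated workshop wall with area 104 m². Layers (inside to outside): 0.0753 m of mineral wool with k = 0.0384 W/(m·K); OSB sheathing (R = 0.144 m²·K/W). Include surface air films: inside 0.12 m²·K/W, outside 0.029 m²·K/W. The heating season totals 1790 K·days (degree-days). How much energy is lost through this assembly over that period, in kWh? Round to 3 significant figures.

1980 kWh

0.0753/0.0384 = 1.961
R_total = 0.12 + 1.961 + 0.144 + 0.029 = 2.254 m²·K/W
E = A × HDD × 24 / R / 1000 = 104 × 1790 × 24 / 2.254 / 1000 = 1982 kWh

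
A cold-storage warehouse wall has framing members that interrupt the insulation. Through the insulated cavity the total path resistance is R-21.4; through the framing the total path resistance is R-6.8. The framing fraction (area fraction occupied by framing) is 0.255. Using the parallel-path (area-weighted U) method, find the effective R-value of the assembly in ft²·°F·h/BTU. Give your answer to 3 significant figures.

U_eff = 0.745/21.4 + 0.255/6.8 = 0.03481 + 0.0375 = 0.07231
R_eff = 1/U_eff = 13.83 ft²·°F·h/BTU

13.8 ft²·°F·h/BTU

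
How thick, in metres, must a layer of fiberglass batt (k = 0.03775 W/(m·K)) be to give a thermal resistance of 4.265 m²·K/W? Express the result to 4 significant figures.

L = R·k = 4.265 × 0.03775 = 0.161 m

0.1610 m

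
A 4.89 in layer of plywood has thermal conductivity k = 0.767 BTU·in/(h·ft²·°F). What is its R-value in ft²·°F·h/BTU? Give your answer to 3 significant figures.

6.38 ft²·°F·h/BTU

R = L/k = 4.89/0.767 = 6.375 ft²·°F·h/BTU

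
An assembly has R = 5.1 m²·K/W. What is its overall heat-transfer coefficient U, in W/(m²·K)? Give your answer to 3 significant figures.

U = 1/R = 1/5.1 = 0.1961

0.196 W/(m²·K)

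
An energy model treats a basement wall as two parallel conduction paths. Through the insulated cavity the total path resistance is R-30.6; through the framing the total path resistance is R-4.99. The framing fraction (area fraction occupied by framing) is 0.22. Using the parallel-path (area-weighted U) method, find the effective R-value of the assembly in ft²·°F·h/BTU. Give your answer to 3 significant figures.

U_eff = 0.78/30.6 + 0.22/4.99 = 0.02549 + 0.04409 = 0.06958
R_eff = 1/U_eff = 14.37 ft²·°F·h/BTU

14.4 ft²·°F·h/BTU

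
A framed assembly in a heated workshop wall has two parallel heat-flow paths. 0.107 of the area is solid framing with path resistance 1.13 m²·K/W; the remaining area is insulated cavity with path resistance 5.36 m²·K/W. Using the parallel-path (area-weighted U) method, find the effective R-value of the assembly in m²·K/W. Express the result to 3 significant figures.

3.83 m²·K/W

U_eff = 0.893/5.36 + 0.107/1.13 = 0.1666 + 0.09469 = 0.2613
R_eff = 1/U_eff = 3.827 m²·K/W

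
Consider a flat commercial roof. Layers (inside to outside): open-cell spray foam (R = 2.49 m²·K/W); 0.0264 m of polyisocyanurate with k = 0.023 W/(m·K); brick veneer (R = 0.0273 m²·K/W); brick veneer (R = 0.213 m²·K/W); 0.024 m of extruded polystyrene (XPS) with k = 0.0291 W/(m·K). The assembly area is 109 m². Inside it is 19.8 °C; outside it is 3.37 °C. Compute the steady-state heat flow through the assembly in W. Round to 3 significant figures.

0.0264/0.023 = 1.148
0.024/0.0291 = 0.8247
R_total = 2.49 + 1.148 + 0.0273 + 0.213 + 0.8247 = 4.703 m²·K/W
Q = A·ΔT/R = 109 × (19.8 − 3.37) / 4.703 = 380.8 W

381 W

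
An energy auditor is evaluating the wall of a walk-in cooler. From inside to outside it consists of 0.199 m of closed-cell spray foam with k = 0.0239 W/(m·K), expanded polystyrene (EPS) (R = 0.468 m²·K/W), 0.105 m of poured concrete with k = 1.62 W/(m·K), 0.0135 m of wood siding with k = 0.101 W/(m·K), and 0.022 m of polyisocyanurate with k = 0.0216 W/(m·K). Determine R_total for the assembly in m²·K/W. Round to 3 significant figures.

10.0 m²·K/W

0.199/0.0239 = 8.326
0.105/1.62 = 0.06481
0.0135/0.101 = 0.1337
0.022/0.0216 = 1.019
R_total = 8.326 + 0.468 + 0.06481 + 0.1337 + 1.019 = 10.01 m²·K/W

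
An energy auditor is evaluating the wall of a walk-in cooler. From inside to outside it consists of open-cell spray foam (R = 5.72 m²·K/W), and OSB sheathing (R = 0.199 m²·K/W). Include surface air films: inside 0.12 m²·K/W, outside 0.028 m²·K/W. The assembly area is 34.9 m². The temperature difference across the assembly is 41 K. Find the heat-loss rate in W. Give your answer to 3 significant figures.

236 W

R_total = 0.12 + 5.72 + 0.199 + 0.028 = 6.067 m²·K/W
Q = A·ΔT/R = 34.9 × 41 / 6.067 = 235.8 W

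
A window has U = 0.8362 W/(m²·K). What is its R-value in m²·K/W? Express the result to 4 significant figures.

R = 1/U = 1/0.8362 = 1.1959

1.196 m²·K/W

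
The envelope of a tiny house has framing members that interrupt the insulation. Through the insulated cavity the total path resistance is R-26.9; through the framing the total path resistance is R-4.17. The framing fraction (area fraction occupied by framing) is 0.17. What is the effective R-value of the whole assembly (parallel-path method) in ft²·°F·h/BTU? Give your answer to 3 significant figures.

14.0 ft²·°F·h/BTU

U_eff = 0.83/26.9 + 0.17/4.17 = 0.03086 + 0.04077 = 0.07162
R_eff = 1/U_eff = 13.96 ft²·°F·h/BTU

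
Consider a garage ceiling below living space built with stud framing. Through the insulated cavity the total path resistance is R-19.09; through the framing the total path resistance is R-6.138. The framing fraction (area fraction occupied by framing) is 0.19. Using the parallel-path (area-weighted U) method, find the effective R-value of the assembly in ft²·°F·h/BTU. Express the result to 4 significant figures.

13.63 ft²·°F·h/BTU

U_eff = 0.81/19.09 + 0.19/6.138 = 0.042431 + 0.030955 = 0.073385
R_eff = 1/U_eff = 13.627 ft²·°F·h/BTU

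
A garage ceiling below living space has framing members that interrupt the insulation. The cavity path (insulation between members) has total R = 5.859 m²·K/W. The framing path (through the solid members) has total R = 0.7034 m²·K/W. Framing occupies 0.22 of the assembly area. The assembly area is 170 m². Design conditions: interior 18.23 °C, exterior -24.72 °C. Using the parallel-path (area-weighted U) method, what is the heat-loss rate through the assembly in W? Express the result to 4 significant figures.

U_eff = 0.78/5.859 + 0.22/0.7034 = 0.13313 + 0.31277 = 0.4459
R_eff = 1/U_eff = 2.2427 m²·K/W
Q = 170 × (18.23 − (-24.72)) / 2.2427 = 3255.7 W

3256 W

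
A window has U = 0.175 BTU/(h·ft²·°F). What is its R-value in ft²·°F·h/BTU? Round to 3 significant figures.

5.71 ft²·°F·h/BTU

R = 1/U = 1/0.175 = 5.714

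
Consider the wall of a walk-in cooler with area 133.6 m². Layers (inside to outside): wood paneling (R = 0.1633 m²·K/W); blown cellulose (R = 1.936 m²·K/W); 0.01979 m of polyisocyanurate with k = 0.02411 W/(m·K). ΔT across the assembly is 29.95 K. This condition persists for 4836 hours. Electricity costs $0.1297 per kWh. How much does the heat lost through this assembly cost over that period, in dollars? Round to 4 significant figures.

0.01979/0.02411 = 0.82082
R_total = 0.1633 + 1.936 + 0.82082 = 2.9201 m²·K/W
Q = 133.6 × 29.95 / 2.9201 = 1370.3 W
E = 1370.3 W × 4836 h / 1000 = 6626.6 kWh
Cost = 6626.6 × 0.1297 = $859.47

859.5 dollars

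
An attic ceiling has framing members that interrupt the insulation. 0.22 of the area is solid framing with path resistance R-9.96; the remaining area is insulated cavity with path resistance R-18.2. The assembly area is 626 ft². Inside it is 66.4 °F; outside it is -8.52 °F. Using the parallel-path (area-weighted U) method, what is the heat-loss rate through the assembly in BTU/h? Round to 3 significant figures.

U_eff = 0.78/18.2 + 0.22/9.96 = 0.04286 + 0.02209 = 0.06495
R_eff = 1/U_eff = 15.4 ft²·°F·h/BTU
Q = 626 × (66.4 − (-8.52)) / 15.4 = 3046 BTU/h

3050 BTU/h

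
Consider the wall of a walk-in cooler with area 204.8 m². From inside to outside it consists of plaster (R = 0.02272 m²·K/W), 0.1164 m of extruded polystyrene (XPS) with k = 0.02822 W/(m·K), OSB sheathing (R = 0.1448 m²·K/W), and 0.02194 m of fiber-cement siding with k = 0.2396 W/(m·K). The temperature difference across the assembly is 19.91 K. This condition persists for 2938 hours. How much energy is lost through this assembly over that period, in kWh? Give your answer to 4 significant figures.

0.1164/0.02822 = 4.1247
0.02194/0.2396 = 0.091569
R_total = 0.02272 + 4.1247 + 0.1448 + 0.091569 = 4.3838 m²·K/W
Q = 204.8 × 19.91 / 4.3838 = 930.14 W
E = 930.14 W × 2938 h / 1000 = 2732.8 kWh

2733 kWh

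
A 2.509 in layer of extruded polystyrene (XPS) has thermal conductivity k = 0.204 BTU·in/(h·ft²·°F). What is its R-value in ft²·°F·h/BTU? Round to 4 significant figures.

12.30 ft²·°F·h/BTU

R = L/k = 2.509/0.204 = 12.299 ft²·°F·h/BTU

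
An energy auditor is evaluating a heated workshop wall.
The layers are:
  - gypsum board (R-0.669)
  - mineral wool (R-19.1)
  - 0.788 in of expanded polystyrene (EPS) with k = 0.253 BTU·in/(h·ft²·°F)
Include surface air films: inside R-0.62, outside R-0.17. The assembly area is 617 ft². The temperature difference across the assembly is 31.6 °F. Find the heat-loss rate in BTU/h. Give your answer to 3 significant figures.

0.788/0.253 = 3.115
R_total = 0.62 + 0.669 + 19.1 + 3.115 + 0.17 = 23.67 ft²·°F·h/BTU
Q = A·ΔT/R = 617 × 31.6 / 23.67 = 823.6 BTU/h

824 BTU/h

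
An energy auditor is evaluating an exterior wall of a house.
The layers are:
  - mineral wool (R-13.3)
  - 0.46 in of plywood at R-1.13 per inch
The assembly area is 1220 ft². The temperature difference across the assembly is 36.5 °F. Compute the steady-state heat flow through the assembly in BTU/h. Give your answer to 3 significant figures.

3220 BTU/h

0.46 × 1.13 = 0.5198
R_total = 13.3 + 0.5198 = 13.82 ft²·°F·h/BTU
Q = A·ΔT/R = 1220 × 36.5 / 13.82 = 3222 BTU/h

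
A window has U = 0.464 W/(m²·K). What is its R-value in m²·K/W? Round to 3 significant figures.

2.16 m²·K/W

R = 1/U = 1/0.464 = 2.155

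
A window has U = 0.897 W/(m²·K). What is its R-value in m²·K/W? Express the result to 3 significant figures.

R = 1/U = 1/0.897 = 1.115

1.11 m²·K/W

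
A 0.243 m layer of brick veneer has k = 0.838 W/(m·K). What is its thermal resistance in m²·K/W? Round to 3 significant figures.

R = L/k = 0.243/0.838 = 0.29 m²·K/W

0.290 m²·K/W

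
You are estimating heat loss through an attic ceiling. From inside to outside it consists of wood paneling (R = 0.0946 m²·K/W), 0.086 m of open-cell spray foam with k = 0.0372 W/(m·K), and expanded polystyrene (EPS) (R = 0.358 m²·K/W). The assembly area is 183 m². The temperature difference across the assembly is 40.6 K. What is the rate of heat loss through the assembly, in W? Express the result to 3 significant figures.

2690 W

0.086/0.0372 = 2.312
R_total = 0.0946 + 2.312 + 0.358 = 2.764 m²·K/W
Q = A·ΔT/R = 183 × 40.6 / 2.764 = 2688 W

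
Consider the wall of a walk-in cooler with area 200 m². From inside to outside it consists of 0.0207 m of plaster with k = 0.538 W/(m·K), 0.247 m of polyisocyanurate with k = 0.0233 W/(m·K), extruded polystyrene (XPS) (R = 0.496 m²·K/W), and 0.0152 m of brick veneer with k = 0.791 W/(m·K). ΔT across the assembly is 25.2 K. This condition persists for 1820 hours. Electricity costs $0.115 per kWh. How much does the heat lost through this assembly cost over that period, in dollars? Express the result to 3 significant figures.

0.0207/0.538 = 0.03848
0.247/0.0233 = 10.6
0.0152/0.791 = 0.01922
R_total = 0.03848 + 10.6 + 0.496 + 0.01922 = 11.15 m²·K/W
Q = 200 × 25.2 / 11.15 = 451.8 W
E = 451.8 W × 1820 h / 1000 = 822.3 kWh
Cost = 822.3 × 0.115 = $94.57

94.6 dollars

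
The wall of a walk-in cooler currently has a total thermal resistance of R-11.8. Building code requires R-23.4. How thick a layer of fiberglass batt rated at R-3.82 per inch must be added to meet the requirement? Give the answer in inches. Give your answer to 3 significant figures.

3.04 in

ΔR = 23.4 − 11.8 = 11.6 ft²·°F·h/BTU
L = ΔR / (R/in) = 11.6/3.82 = 3.037 in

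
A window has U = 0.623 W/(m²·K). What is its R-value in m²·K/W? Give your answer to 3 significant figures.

1.61 m²·K/W

R = 1/U = 1/0.623 = 1.605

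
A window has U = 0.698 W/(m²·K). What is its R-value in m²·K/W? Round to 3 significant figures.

1.43 m²·K/W

R = 1/U = 1/0.698 = 1.433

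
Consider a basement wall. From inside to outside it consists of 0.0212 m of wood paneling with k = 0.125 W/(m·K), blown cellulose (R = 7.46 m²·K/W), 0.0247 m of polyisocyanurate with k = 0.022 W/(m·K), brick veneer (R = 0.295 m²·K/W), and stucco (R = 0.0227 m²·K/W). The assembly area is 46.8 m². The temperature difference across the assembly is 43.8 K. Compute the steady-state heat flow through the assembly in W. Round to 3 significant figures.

0.0212/0.125 = 0.1696
0.0247/0.022 = 1.123
R_total = 0.1696 + 7.46 + 1.123 + 0.295 + 0.0227 = 9.07 m²·K/W
Q = A·ΔT/R = 46.8 × 43.8 / 9.07 = 226 W

226 W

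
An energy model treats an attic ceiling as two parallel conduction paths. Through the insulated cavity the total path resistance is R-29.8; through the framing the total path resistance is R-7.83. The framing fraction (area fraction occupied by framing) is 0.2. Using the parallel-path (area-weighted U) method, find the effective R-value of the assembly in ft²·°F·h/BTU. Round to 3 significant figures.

U_eff = 0.8/29.8 + 0.2/7.83 = 0.02685 + 0.02554 = 0.05239
R_eff = 1/U_eff = 19.09 ft²·°F·h/BTU

19.1 ft²·°F·h/BTU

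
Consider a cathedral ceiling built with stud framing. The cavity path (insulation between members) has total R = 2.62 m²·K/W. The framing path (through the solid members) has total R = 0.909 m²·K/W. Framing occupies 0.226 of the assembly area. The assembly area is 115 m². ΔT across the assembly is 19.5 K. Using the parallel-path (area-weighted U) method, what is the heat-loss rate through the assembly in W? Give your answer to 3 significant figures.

1220 W

U_eff = 0.774/2.62 + 0.226/0.909 = 0.2954 + 0.2486 = 0.544
R_eff = 1/U_eff = 1.838 m²·K/W
Q = 115 × 19.5 / 1.838 = 1220 W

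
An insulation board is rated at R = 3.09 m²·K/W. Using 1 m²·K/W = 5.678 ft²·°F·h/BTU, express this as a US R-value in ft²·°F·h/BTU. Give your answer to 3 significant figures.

17.5 ft²·°F·h/BTU

R_US = 3.09 × 5.678 = 17.55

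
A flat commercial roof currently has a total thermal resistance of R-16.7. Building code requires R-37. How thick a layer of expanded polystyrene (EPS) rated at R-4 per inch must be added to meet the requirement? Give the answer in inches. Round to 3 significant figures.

5.08 in

ΔR = 37 − 16.7 = 20.3 ft²·°F·h/BTU
L = ΔR / (R/in) = 20.3/4 = 5.075 in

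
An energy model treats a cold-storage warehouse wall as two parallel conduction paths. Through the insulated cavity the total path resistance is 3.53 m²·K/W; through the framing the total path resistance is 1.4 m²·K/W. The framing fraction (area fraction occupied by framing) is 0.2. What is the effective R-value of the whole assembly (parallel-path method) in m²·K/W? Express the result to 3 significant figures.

U_eff = 0.8/3.53 + 0.2/1.4 = 0.2266 + 0.1429 = 0.3695
R_eff = 1/U_eff = 2.706 m²·K/W

2.71 m²·K/W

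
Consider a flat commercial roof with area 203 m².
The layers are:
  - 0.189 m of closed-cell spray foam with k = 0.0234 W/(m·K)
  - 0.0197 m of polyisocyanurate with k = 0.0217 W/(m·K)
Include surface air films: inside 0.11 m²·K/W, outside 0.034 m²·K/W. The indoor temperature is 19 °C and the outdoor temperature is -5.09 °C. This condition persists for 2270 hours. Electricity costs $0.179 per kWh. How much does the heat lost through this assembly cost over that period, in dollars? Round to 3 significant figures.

218 dollars

0.189/0.0234 = 8.077
0.0197/0.0217 = 0.9078
R_total = 0.11 + 8.077 + 0.9078 + 0.034 = 9.129 m²·K/W
Q = 203 × (19 − (-5.09)) / 9.129 = 535.7 W
E = 535.7 W × 2270 h / 1000 = 1216 kWh
Cost = 1216 × 0.179 = $217.7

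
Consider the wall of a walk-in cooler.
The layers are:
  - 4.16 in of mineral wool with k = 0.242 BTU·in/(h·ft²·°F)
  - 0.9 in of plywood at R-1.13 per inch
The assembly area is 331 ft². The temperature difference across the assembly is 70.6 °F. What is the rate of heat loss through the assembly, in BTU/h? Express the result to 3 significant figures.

4.16/0.242 = 17.19
0.9 × 1.13 = 1.017
R_total = 17.19 + 1.017 = 18.21 ft²·°F·h/BTU
Q = A·ΔT/R = 331 × 70.6 / 18.21 = 1283 BTU/h

1280 BTU/h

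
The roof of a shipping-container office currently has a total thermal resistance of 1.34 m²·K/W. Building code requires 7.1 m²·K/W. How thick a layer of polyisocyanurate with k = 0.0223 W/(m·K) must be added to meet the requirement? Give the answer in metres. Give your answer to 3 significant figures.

0.128 m

ΔR = 7.1 − 1.34 = 5.76 m²·K/W
L = ΔR × k = 5.76 × 0.0223 = 0.1284 m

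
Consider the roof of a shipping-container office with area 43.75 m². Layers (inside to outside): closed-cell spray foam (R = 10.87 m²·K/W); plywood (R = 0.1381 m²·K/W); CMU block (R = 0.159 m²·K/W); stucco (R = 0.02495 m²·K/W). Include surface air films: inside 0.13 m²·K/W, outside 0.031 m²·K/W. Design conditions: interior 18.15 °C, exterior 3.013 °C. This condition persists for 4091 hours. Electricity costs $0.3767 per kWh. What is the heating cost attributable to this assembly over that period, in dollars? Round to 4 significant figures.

R_total = 0.13 + 10.87 + 0.1381 + 0.159 + 0.02495 + 0.031 = 11.353 m²·K/W
Q = 43.75 × (18.15 − 3.013) / 11.353 = 58.332 W
E = 58.332 W × 4091 h / 1000 = 238.64 kWh
Cost = 238.64 × 0.3767 = $89.894

89.89 dollars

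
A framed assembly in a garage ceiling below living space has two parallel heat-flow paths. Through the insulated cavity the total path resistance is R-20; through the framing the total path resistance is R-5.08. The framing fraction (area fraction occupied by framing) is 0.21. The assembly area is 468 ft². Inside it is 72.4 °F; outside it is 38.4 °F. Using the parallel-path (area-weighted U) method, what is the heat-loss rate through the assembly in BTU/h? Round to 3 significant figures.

U_eff = 0.79/20 + 0.21/5.08 = 0.0395 + 0.04134 = 0.08084
R_eff = 1/U_eff = 12.37 ft²·°F·h/BTU
Q = 468 × (72.4 − 38.4) / 12.37 = 1286 BTU/h

1290 BTU/h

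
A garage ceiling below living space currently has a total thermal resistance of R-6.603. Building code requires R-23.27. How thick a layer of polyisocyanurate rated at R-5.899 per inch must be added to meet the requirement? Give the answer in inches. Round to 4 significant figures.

ΔR = 23.27 − 6.603 = 16.667 ft²·°F·h/BTU
L = ΔR / (R/in) = 16.667/5.899 = 2.8254 in

2.825 in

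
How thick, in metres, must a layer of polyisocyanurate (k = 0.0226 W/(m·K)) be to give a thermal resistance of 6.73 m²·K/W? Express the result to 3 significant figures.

0.152 m

L = R·k = 6.73 × 0.0226 = 0.1521 m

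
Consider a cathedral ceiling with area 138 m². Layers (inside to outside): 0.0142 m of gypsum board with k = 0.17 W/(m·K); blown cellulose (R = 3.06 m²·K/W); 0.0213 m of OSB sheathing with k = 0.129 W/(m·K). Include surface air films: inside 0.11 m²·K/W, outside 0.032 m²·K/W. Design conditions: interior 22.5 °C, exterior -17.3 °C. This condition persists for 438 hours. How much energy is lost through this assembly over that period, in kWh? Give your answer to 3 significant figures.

0.0142/0.17 = 0.08353
0.0213/0.129 = 0.1651
R_total = 0.11 + 0.08353 + 3.06 + 0.1651 + 0.032 = 3.451 m²·K/W
Q = 138 × (22.5 − (-17.3)) / 3.451 = 1592 W
E = 1592 W × 438 h / 1000 = 697.2 kWh

697 kWh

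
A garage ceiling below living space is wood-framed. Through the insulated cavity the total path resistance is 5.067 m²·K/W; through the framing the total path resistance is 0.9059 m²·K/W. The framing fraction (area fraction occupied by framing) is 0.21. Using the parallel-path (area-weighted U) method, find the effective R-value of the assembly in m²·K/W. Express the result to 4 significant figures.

U_eff = 0.79/5.067 + 0.21/0.9059 = 0.15591 + 0.23181 = 0.38772
R_eff = 1/U_eff = 2.5792 m²·K/W

2.579 m²·K/W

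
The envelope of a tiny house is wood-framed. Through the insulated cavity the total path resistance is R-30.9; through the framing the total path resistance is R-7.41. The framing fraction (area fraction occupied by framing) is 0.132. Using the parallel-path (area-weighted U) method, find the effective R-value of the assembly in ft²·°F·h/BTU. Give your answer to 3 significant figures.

U_eff = 0.868/30.9 + 0.132/7.41 = 0.02809 + 0.01781 = 0.0459
R_eff = 1/U_eff = 21.78 ft²·°F·h/BTU

21.8 ft²·°F·h/BTU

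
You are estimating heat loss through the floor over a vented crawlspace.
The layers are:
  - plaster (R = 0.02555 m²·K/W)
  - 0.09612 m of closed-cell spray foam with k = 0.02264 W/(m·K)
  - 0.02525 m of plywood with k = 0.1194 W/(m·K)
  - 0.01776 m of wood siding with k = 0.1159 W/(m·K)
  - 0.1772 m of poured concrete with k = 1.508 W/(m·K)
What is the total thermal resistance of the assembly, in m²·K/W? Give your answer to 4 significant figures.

0.09612/0.02264 = 4.2456
0.02525/0.1194 = 0.21147
0.01776/0.1159 = 0.15324
0.1772/1.508 = 0.11751
R_total = 0.02555 + 4.2456 + 0.21147 + 0.15324 + 0.11751 = 4.7533 m²·K/W

4.753 m²·K/W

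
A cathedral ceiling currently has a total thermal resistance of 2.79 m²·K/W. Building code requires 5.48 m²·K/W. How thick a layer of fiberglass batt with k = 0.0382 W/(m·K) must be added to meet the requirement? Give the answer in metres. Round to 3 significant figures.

ΔR = 5.48 − 2.79 = 2.69 m²·K/W
L = ΔR × k = 2.69 × 0.0382 = 0.1028 m

0.103 m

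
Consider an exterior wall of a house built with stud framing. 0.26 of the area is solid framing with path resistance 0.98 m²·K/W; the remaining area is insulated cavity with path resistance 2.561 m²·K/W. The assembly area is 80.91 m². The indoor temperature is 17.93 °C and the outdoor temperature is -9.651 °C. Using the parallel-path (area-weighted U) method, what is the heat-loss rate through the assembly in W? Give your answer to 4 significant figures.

U_eff = 0.74/2.561 + 0.26/0.98 = 0.28895 + 0.26531 = 0.55426
R_eff = 1/U_eff = 1.8042 m²·K/W
Q = 80.91 × (17.93 − (-9.651)) / 1.8042 = 1236.9 W

1237 W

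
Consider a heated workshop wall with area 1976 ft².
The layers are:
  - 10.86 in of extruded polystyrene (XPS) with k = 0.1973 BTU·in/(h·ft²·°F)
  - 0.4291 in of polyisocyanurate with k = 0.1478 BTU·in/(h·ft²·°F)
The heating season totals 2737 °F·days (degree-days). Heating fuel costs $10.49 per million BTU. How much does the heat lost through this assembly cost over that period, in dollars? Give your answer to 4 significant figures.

10.86/0.1973 = 55.043
0.4291/0.1478 = 2.9032
R_total = 55.043 + 2.9032 = 57.946 ft²·°F·h/BTU
E = A × HDD × 24 / R = 1976 × 2737 × 24 / 57.946 = 2240000 BTU
Cost = 2240000/10⁶ × 10.49 = $23.498

23.50 dollars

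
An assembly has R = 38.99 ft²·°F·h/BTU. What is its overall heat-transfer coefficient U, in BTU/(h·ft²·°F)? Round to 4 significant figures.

0.02565 BTU/(h·ft²·°F)

U = 1/R = 1/38.99 = 0.025648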